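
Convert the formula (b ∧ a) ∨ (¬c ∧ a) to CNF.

(b ∧ a) ∨ (¬c ∧ a)
= (b ∨ ¬c) ∧ (b ∨ a) ∧ (a ∨ ¬c) ∧ (a ∨ a)
= (b ∨ ¬c) ∧ a

(b ∨ ¬c) ∧ a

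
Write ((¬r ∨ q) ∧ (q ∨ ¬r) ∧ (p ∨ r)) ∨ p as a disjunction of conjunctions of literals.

(q ∧ r) ∨ p

((¬r ∨ q) ∧ (q ∨ ¬r) ∧ (p ∨ r)) ∨ p
≡ (¬r ∧ q ∧ p) ∨ (¬r ∧ q ∧ r) ∨ (¬r ∧ ¬r ∧ p) ∨ (¬r ∧ ¬r ∧ r) ∨ (q ∧ q ∧ p) ∨ (q ∧ q ∧ r) ∨ (q ∧ ¬r ∧ p) ∨ (q ∧ ¬r ∧ r) ∨ p   [distribute ∧ over ∨]
≡ (q ∧ r) ∨ p   [simplify]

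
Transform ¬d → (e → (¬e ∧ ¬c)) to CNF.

d ∨ ¬e

¬d → (e → (¬e ∧ ¬c))
⇔ ¬¬d ∨ (e → (¬e ∧ ¬c))   — eliminate →
⇔ ¬¬d ∨ ¬e ∨ (¬e ∧ ¬c)   — eliminate →
⇔ d ∨ ¬e ∨ (¬e ∧ ¬c)   — double negation
⇔ (d ∨ ¬e ∨ ¬e) ∧ (d ∨ ¬e ∨ ¬c)   — distribute ∨ over ∧
⇔ d ∨ ¬e   — simplify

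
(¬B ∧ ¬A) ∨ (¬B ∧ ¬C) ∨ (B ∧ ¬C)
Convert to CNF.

(¬B ∧ ¬A) ∨ (¬B ∧ ¬C) ∨ (B ∧ ¬C)
≡ (¬B ∨ ¬B ∨ B) ∧ (¬B ∨ ¬B ∨ ¬C) ∧ (¬B ∨ ¬C ∨ B) ∧ (¬B ∨ ¬C ∨ ¬C) ∧ (¬A ∨ ¬B ∨ B) ∧ (¬A ∨ ¬B ∨ ¬C) ∧ (¬A ∨ ¬C ∨ B) ∧ (¬A ∨ ¬C ∨ ¬C)   [distribute ∨ over ∧]
≡ (¬B ∨ ¬C) ∧ (¬A ∨ ¬C)   [simplify]

(¬B ∨ ¬C) ∧ (¬A ∨ ¬C)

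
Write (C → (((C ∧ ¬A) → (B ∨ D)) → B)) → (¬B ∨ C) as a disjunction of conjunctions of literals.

(C → (((C ∧ ¬A) → (B ∨ D)) → B)) → (¬B ∨ C)
≡ ¬(C → (((C ∧ ¬A) → (B ∨ D)) → B)) ∨ ¬B ∨ C   [eliminate →]
≡ ¬(¬C ∨ (((C ∧ ¬A) → (B ∨ D)) → B)) ∨ ¬B ∨ C   [eliminate →]
≡ ¬(¬C ∨ ¬((C ∧ ¬A) → (B ∨ D)) ∨ B) ∨ ¬B ∨ C   [eliminate →]
≡ ¬(¬C ∨ ¬(¬(C ∧ ¬A) ∨ B ∨ D) ∨ B) ∨ ¬B ∨ C   [eliminate →]
≡ (¬¬C ∧ ¬¬(¬(C ∧ ¬A) ∨ B ∨ D) ∧ ¬B) ∨ ¬B ∨ C   [De Morgan]
≡ (C ∧ ¬¬(¬(C ∧ ¬A) ∨ B ∨ D) ∧ ¬B) ∨ ¬B ∨ C   [double negation]
≡ (C ∧ (¬(C ∧ ¬A) ∨ B ∨ D) ∧ ¬B) ∨ ¬B ∨ C   [double negation]
≡ (C ∧ (¬C ∨ ¬¬A ∨ B ∨ D) ∧ ¬B) ∨ ¬B ∨ C   [De Morgan]
≡ (C ∧ (¬C ∨ A ∨ B ∨ D) ∧ ¬B) ∨ ¬B ∨ C   [double negation]
≡ (C ∧ ¬C ∧ ¬B) ∨ (C ∧ A ∧ ¬B) ∨ (C ∧ B ∧ ¬B) ∨ (C ∧ D ∧ ¬B) ∨ ¬B ∨ C   [distribute ∧ over ∨]
≡ ¬B ∨ C   [simplify]

¬B ∨ C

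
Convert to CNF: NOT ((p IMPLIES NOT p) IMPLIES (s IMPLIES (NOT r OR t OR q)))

NOT p AND s AND r AND NOT t AND NOT q

NOT ((p IMPLIES NOT p) IMPLIES (s IMPLIES (NOT r OR t OR q)))
⇔ NOT (NOT (p IMPLIES NOT p) OR (s IMPLIES (NOT r OR t OR q)))   — eliminate IMPLIES
⇔ NOT (NOT (NOT p OR NOT p) OR (s IMPLIES (NOT r OR t OR q)))   — eliminate IMPLIES
⇔ NOT (NOT (NOT p OR NOT p) OR NOT s OR NOT r OR t OR q)   — eliminate IMPLIES
⇔ NOT NOT (NOT p OR NOT p) AND NOT NOT s AND NOT NOT r AND NOT t AND NOT q   — De Morgan
⇔ (NOT p OR NOT p) AND NOT NOT s AND NOT NOT r AND NOT t AND NOT q   — double negation
⇔ (NOT p OR NOT p) AND s AND NOT NOT r AND NOT t AND NOT q   — double negation
⇔ (NOT p OR NOT p) AND s AND r AND NOT t AND NOT q   — double negation
⇔ NOT p AND s AND r AND NOT t AND NOT q   — simplify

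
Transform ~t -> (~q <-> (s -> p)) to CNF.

(t | q | ~s | p) & (t | s | ~q) & (t | ~p | ~q)

~t -> (~q <-> (s -> p))
≡ ~~t | (~q <-> (s -> p))
≡ ~~t | ((~q -> (s -> p)) & ((s -> p) -> ~q))
≡ ~~t | ((~~q | (s -> p)) & ((s -> p) -> ~q))
≡ ~~t | ((~~q | ~s | p) & ((s -> p) -> ~q))
≡ ~~t | ((~~q | ~s | p) & (~(s -> p) | ~q))
≡ ~~t | ((~~q | ~s | p) & (~(~s | p) | ~q))
≡ t | ((~~q | ~s | p) & (~(~s | p) | ~q))
≡ t | ((q | ~s | p) & (~(~s | p) | ~q))
≡ t | ((q | ~s | p) & ((~~s & ~p) | ~q))
≡ t | ((q | ~s | p) & ((s & ~p) | ~q))
≡ (t | q | ~s | p) & (t | s | ~q) & (t | ~p | ~q)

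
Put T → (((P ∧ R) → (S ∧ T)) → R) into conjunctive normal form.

¬T ∨ R

T → (((P ∧ R) → (S ∧ T)) → R)
≡ ¬T ∨ (((P ∧ R) → (S ∧ T)) → R)   [eliminate →]
≡ ¬T ∨ ¬((P ∧ R) → (S ∧ T)) ∨ R   [eliminate →]
≡ ¬T ∨ ¬(¬(P ∧ R) ∨ (S ∧ T)) ∨ R   [eliminate →]
≡ ¬T ∨ (¬¬(P ∧ R) ∧ ¬(S ∧ T)) ∨ R   [De Morgan]
≡ ¬T ∨ (P ∧ R ∧ ¬(S ∧ T)) ∨ R   [double negation]
≡ ¬T ∨ (P ∧ R ∧ (¬S ∨ ¬T)) ∨ R   [De Morgan]
≡ (¬T ∨ P ∨ R) ∧ (¬T ∨ R ∨ R) ∧ (¬T ∨ ¬S ∨ ¬T ∨ R)   [distribute ∨ over ∧]
≡ ¬T ∨ R   [simplify]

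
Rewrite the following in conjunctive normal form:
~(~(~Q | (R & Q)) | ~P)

~(~(~Q | (R & Q)) | ~P)
≡ ~~(~Q | (R & Q)) & ~~P   — De Morgan
≡ (~Q | (R & Q)) & ~~P   — double negation
≡ (~Q | (R & Q)) & P   — double negation
≡ (~Q | R) & (~Q | Q) & P   — distribute | over &
≡ (~Q | R) & P   — simplify

(~Q | R) & P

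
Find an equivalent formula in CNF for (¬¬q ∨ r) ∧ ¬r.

(¬¬q ∨ r) ∧ ¬r
≡ (q ∨ r) ∧ ¬r   — double negation

(q ∨ r) ∧ ¬r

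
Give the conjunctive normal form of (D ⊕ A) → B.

(¬D ∨ A ∨ B) ∧ (¬A ∨ D ∨ B)

(D ⊕ A) → B
= ¬(D ⊕ A) ∨ B   [eliminate →]
= ¬((D ∨ A) ∧ ¬(D ∧ A)) ∨ B   [expand ⊕]
= ¬(D ∨ A) ∨ ¬¬(D ∧ A) ∨ B   [De Morgan]
= (¬D ∧ ¬A) ∨ ¬¬(D ∧ A) ∨ B   [De Morgan]
= (¬D ∧ ¬A) ∨ (D ∧ A) ∨ B   [double negation]
= (¬D ∨ D ∨ B) ∧ (¬D ∨ A ∨ B) ∧ (¬A ∨ D ∨ B) ∧ (¬A ∨ A ∨ B)   [distribute ∨ over ∧]
= (¬D ∨ A ∨ B) ∧ (¬A ∨ D ∨ B)   [simplify]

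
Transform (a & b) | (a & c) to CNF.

a & (b | c)

(a & b) | (a & c)
⇔ (a | a) & (a | c) & (b | a) & (b | c)   [distribute | over &]
⇔ a & (b | c)   [simplify]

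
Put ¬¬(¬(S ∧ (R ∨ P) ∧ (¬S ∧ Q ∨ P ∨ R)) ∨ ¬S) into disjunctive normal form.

¬S ∨ ¬R ∧ ¬P

¬¬(¬(S ∧ (R ∨ P) ∧ (¬S ∧ Q ∨ P ∨ R)) ∨ ¬S)
≡ ¬(S ∧ (R ∨ P) ∧ (¬S ∧ Q ∨ P ∨ R)) ∨ ¬S
≡ ¬S ∨ ¬(R ∨ P) ∨ ¬(¬S ∧ Q ∨ P ∨ R) ∨ ¬S
≡ ¬S ∨ ¬R ∧ ¬P ∨ ¬(¬S ∧ Q ∨ P ∨ R) ∨ ¬S
≡ ¬S ∨ ¬R ∧ ¬P ∨ ¬(¬S ∧ Q) ∧ ¬P ∧ ¬R ∨ ¬S
≡ ¬S ∨ ¬R ∧ ¬P ∨ (¬¬S ∨ ¬Q) ∧ ¬P ∧ ¬R ∨ ¬S
≡ ¬S ∨ ¬R ∧ ¬P ∨ (S ∨ ¬Q) ∧ ¬P ∧ ¬R ∨ ¬S
≡ ¬S ∨ ¬R ∧ ¬P ∨ S ∧ ¬P ∧ ¬R ∨ ¬Q ∧ ¬P ∧ ¬R ∨ ¬S
≡ ¬S ∨ ¬R ∧ ¬P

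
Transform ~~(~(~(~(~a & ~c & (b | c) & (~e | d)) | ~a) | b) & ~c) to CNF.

~b & ~c

~~(~(~(~(~a & ~c & (b | c) & (~e | d)) | ~a) | b) & ~c)
= ~(~(~(~a & ~c & (b | c) & (~e | d)) | ~a) | b) & ~c   [double negation]
= ~~(~(~a & ~c & (b | c) & (~e | d)) | ~a) & ~b & ~c   [De Morgan]
= (~(~a & ~c & (b | c) & (~e | d)) | ~a) & ~b & ~c   [double negation]
= (~~a | ~~c | ~(b | c) | ~(~e | d) | ~a) & ~b & ~c   [De Morgan]
= (a | ~~c | ~(b | c) | ~(~e | d) | ~a) & ~b & ~c   [double negation]
= (a | c | ~(b | c) | ~(~e | d) | ~a) & ~b & ~c   [double negation]
= (a | c | (~b & ~c) | ~(~e | d) | ~a) & ~b & ~c   [De Morgan]
= (a | c | (~b & ~c) | (~~e & ~d) | ~a) & ~b & ~c   [De Morgan]
= (a | c | (~b & ~c) | (e & ~d) | ~a) & ~b & ~c   [double negation]
= (a | c | ~b | e | ~a) & (a | c | ~b | ~d | ~a) & (a | c | ~c | e | ~a) & (a | c | ~c | ~d | ~a) & ~b & ~c   [distribute | over &]
= ~b & ~c   [simplify]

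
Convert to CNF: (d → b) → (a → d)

d ∨ ¬a

(d → b) → (a → d)
≡ ¬(d → b) ∨ (a → d)
≡ ¬(¬d ∨ b) ∨ (a → d)
≡ ¬(¬d ∨ b) ∨ ¬a ∨ d
≡ (¬¬d ∧ ¬b) ∨ ¬a ∨ d
≡ (d ∧ ¬b) ∨ ¬a ∨ d
≡ (d ∨ ¬a ∨ d) ∧ (¬b ∨ ¬a ∨ d)
≡ d ∨ ¬a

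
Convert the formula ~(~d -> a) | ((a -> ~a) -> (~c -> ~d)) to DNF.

~(~d -> a) | ((a -> ~a) -> (~c -> ~d))
≡ ~(~~d | a) | ((a -> ~a) -> (~c -> ~d))   [eliminate ->]
≡ ~(~~d | a) | ~(a -> ~a) | (~c -> ~d)   [eliminate ->]
≡ ~(~~d | a) | ~(~a | ~a) | (~c -> ~d)   [eliminate ->]
≡ ~(~~d | a) | ~(~a | ~a) | ~~c | ~d   [eliminate ->]
≡ (~~~d & ~a) | ~(~a | ~a) | ~~c | ~d   [De Morgan]
≡ (~d & ~a) | ~(~a | ~a) | ~~c | ~d   [double negation]
≡ (~d & ~a) | (~~a & ~~a) | ~~c | ~d   [De Morgan]
≡ (~d & ~a) | (a & ~~a) | ~~c | ~d   [double negation]
≡ (~d & ~a) | (a & a) | ~~c | ~d   [double negation]
≡ (~d & ~a) | (a & a) | c | ~d   [double negation]
≡ a | c | ~d   [simplify]

a | c | ~d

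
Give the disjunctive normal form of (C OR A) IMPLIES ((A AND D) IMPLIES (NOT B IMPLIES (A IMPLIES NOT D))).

(C OR A) IMPLIES ((A AND D) IMPLIES (NOT B IMPLIES (A IMPLIES NOT D)))
= NOT (C OR A) OR ((A AND D) IMPLIES (NOT B IMPLIES (A IMPLIES NOT D)))   — eliminate IMPLIES
= NOT (C OR A) OR NOT (A AND D) OR (NOT B IMPLIES (A IMPLIES NOT D))   — eliminate IMPLIES
= NOT (C OR A) OR NOT (A AND D) OR NOT NOT B OR (A IMPLIES NOT D)   — eliminate IMPLIES
= NOT (C OR A) OR NOT (A AND D) OR NOT NOT B OR NOT A OR NOT D   — eliminate IMPLIES
= (NOT C AND NOT A) OR NOT (A AND D) OR NOT NOT B OR NOT A OR NOT D   — De Morgan
= (NOT C AND NOT A) OR NOT A OR NOT D OR NOT NOT B OR NOT A OR NOT D   — De Morgan
= (NOT C AND NOT A) OR NOT A OR NOT D OR B OR NOT A OR NOT D   — double negation
= NOT A OR NOT D OR B   — simplify

NOT A OR NOT D OR B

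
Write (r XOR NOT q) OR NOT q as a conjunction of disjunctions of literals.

(r XOR NOT q) OR NOT q
= ((r OR NOT q) AND NOT (r AND NOT q)) OR NOT q   [expand XOR]
= ((r OR NOT q) AND (NOT r OR NOT NOT q)) OR NOT q   [De Morgan]
= ((r OR NOT q) AND (NOT r OR q)) OR NOT q   [double negation]
= (r OR NOT q OR NOT q) AND (NOT r OR q OR NOT q)   [distribute OR over AND]
= r OR NOT q   [simplify]

r OR NOT q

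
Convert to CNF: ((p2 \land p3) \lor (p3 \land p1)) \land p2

p3 \land p2

((p2 \land p3) \lor (p3 \land p1)) \land p2
≡ (p2 \lor p3) \land (p2 \lor p1) \land (p3 \lor p3) \land (p3 \lor p1) \land p2
≡ p3 \land p2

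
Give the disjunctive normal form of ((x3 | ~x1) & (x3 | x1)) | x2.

x3 | x2

((x3 | ~x1) & (x3 | x1)) | x2
= (x3 & x3) | (x3 & x1) | (~x1 & x3) | (~x1 & x1) | x2   [distribute & over |]
= x3 | x2   [simplify]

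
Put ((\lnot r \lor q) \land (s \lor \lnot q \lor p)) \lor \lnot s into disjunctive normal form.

(\lnot r \land s) \lor (\lnot r \land \lnot q) \lor (\lnot r \land p) \lor (q \land s) \lor (q \land p) \lor \lnot s

((\lnot r \lor q) \land (s \lor \lnot q \lor p)) \lor \lnot s
≡ (\lnot r \land s) \lor (\lnot r \land \lnot q) \lor (\lnot r \land p) \lor (q \land s) \lor (q \land \lnot q) \lor (q \land p) \lor \lnot s   [distribute \land over \lor]
≡ (\lnot r \land s) \lor (\lnot r \land \lnot q) \lor (\lnot r \land p) \lor (q \land s) \lor (q \land p) \lor \lnot s   [simplify]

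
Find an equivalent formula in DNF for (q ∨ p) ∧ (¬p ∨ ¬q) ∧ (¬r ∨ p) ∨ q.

p ∧ ¬q ∨ q

(q ∨ p) ∧ (¬p ∨ ¬q) ∧ (¬r ∨ p) ∨ q
≡ q ∧ ¬p ∧ ¬r ∨ q ∧ ¬p ∧ p ∨ q ∧ ¬q ∧ ¬r ∨ q ∧ ¬q ∧ p ∨ p ∧ ¬p ∧ ¬r ∨ p ∧ ¬p ∧ p ∨ p ∧ ¬q ∧ ¬r ∨ p ∧ ¬q ∧ p ∨ q   [distribute ∧ over ∨]
≡ p ∧ ¬q ∨ q   [simplify]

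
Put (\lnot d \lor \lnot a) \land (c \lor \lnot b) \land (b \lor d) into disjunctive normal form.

(\lnot d \land c \land b) \lor (\lnot a \land c \land b) \lor (\lnot a \land c \land d) \lor (\lnot a \land \lnot b \land d)

(\lnot d \lor \lnot a) \land (c \lor \lnot b) \land (b \lor d)
≡ (\lnot d \land c \land b) \lor (\lnot d \land c \land d) \lor (\lnot d \land \lnot b \land b) \lor (\lnot d \land \lnot b \land d) \lor (\lnot a \land c \land b) \lor (\lnot a \land c \land d) \lor (\lnot a \land \lnot b \land b) \lor (\lnot a \land \lnot b \land d)   [distribute \land over \lor]
≡ (\lnot d \land c \land b) \lor (\lnot a \land c \land b) \lor (\lnot a \land c \land d) \lor (\lnot a \land \lnot b \land d)   [simplify]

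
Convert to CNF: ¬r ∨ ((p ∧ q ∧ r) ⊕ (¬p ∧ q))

¬r ∨ q

¬r ∨ ((p ∧ q ∧ r) ⊕ (¬p ∧ q))
= ¬r ∨ (((p ∧ q ∧ r) ∨ (¬p ∧ q)) ∧ ¬(p ∧ q ∧ r ∧ ¬p ∧ q))   [expand ⊕]
= ¬r ∨ (((p ∧ q ∧ r) ∨ (¬p ∧ q)) ∧ (¬p ∨ ¬q ∨ ¬r ∨ ¬¬p ∨ ¬q))   [De Morgan]
= ¬r ∨ (((p ∧ q ∧ r) ∨ (¬p ∧ q)) ∧ (¬p ∨ ¬q ∨ ¬r ∨ p ∨ ¬q))   [double negation]
= (¬r ∨ p ∨ ¬p) ∧ (¬r ∨ p ∨ q) ∧ (¬r ∨ q ∨ ¬p) ∧ (¬r ∨ q ∨ q) ∧ (¬r ∨ r ∨ ¬p) ∧ (¬r ∨ r ∨ q) ∧ (¬r ∨ ¬p ∨ ¬q ∨ ¬r ∨ p ∨ ¬q)   [distribute ∨ over ∧]
= ¬r ∨ q   [simplify]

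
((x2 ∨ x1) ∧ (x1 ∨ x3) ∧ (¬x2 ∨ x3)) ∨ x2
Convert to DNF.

(x1 ∧ ¬x2) ∨ (x1 ∧ x3) ∨ x2

((x2 ∨ x1) ∧ (x1 ∨ x3) ∧ (¬x2 ∨ x3)) ∨ x2
≡ (x2 ∧ x1 ∧ ¬x2) ∨ (x2 ∧ x1 ∧ x3) ∨ (x2 ∧ x3 ∧ ¬x2) ∨ (x2 ∧ x3 ∧ x3) ∨ (x1 ∧ x1 ∧ ¬x2) ∨ (x1 ∧ x1 ∧ x3) ∨ (x1 ∧ x3 ∧ ¬x2) ∨ (x1 ∧ x3 ∧ x3) ∨ x2
≡ (x1 ∧ ¬x2) ∨ (x1 ∧ x3) ∨ x2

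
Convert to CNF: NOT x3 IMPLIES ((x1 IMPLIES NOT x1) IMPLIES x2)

x3 OR x1 OR x2

NOT x3 IMPLIES ((x1 IMPLIES NOT x1) IMPLIES x2)
≡ NOT NOT x3 OR ((x1 IMPLIES NOT x1) IMPLIES x2)   (eliminate IMPLIES)
≡ NOT NOT x3 OR NOT (x1 IMPLIES NOT x1) OR x2   (eliminate IMPLIES)
≡ NOT NOT x3 OR NOT (NOT x1 OR NOT x1) OR x2   (eliminate IMPLIES)
≡ x3 OR NOT (NOT x1 OR NOT x1) OR x2   (double negation)
≡ x3 OR (NOT NOT x1 AND NOT NOT x1) OR x2   (De Morgan)
≡ x3 OR (x1 AND NOT NOT x1) OR x2   (double negation)
≡ x3 OR (x1 AND x1) OR x2   (double negation)
≡ (x3 OR x1 OR x2) AND (x3 OR x1 OR x2)   (distribute OR over AND)
≡ x3 OR x1 OR x2   (simplify)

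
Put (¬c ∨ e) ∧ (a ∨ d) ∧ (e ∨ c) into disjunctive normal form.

(¬c ∨ e) ∧ (a ∨ d) ∧ (e ∨ c)
= (¬c ∧ a ∧ e) ∨ (¬c ∧ a ∧ c) ∨ (¬c ∧ d ∧ e) ∨ (¬c ∧ d ∧ c) ∨ (e ∧ a ∧ e) ∨ (e ∧ a ∧ c) ∨ (e ∧ d ∧ e) ∨ (e ∧ d ∧ c)   [distribute ∧ over ∨]
= (e ∧ a) ∨ (e ∧ d)   [simplify]

(e ∧ a) ∨ (e ∧ d)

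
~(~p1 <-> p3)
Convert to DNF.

(~p1 & ~p3) | (p3 & p1)

~(~p1 <-> p3)
⇔ ~((~p1 -> p3) & (p3 -> ~p1))   [eliminate <->]
⇔ ~((~~p1 | p3) & (p3 -> ~p1))   [eliminate ->]
⇔ ~((~~p1 | p3) & (~p3 | ~p1))   [eliminate ->]
⇔ ~(~~p1 | p3) | ~(~p3 | ~p1)   [De Morgan]
⇔ (~~~p1 & ~p3) | ~(~p3 | ~p1)   [De Morgan]
⇔ (~p1 & ~p3) | ~(~p3 | ~p1)   [double negation]
⇔ (~p1 & ~p3) | (~~p3 & ~~p1)   [De Morgan]
⇔ (~p1 & ~p3) | (p3 & ~~p1)   [double negation]
⇔ (~p1 & ~p3) | (p3 & p1)   [double negation]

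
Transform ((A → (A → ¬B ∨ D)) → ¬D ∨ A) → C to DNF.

¬A ∧ D ∨ C

((A → (A → ¬B ∨ D)) → ¬D ∨ A) → C
= ¬((A → (A → ¬B ∨ D)) → ¬D ∨ A) ∨ C   (eliminate →)
= ¬(¬(A → (A → ¬B ∨ D)) ∨ ¬D ∨ A) ∨ C   (eliminate →)
= ¬(¬(¬A ∨ (A → ¬B ∨ D)) ∨ ¬D ∨ A) ∨ C   (eliminate →)
= ¬(¬(¬A ∨ ¬A ∨ ¬B ∨ D) ∨ ¬D ∨ A) ∨ C   (eliminate →)
= ¬¬(¬A ∨ ¬A ∨ ¬B ∨ D) ∧ ¬¬D ∧ ¬A ∨ C   (De Morgan)
= (¬A ∨ ¬A ∨ ¬B ∨ D) ∧ ¬¬D ∧ ¬A ∨ C   (double negation)
= (¬A ∨ ¬A ∨ ¬B ∨ D) ∧ D ∧ ¬A ∨ C   (double negation)
= ¬A ∧ D ∧ ¬A ∨ ¬A ∧ D ∧ ¬A ∨ ¬B ∧ D ∧ ¬A ∨ D ∧ D ∧ ¬A ∨ C   (distribute ∧ over ∨)
= ¬A ∧ D ∨ C   (simplify)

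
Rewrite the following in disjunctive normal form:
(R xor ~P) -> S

(~R & P) | (~P & R) | S

(R xor ~P) -> S
≡ ~(R xor ~P) | S   — eliminate ->
≡ ~((R & ~~P) | (~R & ~P)) | S   — expand xor
≡ (~(R & ~~P) & ~(~R & ~P)) | S   — De Morgan
≡ ((~R | ~~~P) & ~(~R & ~P)) | S   — De Morgan
≡ ((~R | ~P) & ~(~R & ~P)) | S   — double negation
≡ ((~R | ~P) & (~~R | ~~P)) | S   — De Morgan
≡ ((~R | ~P) & (R | ~~P)) | S   — double negation
≡ ((~R | ~P) & (R | P)) | S   — double negation
≡ (~R & R) | (~R & P) | (~P & R) | (~P & P) | S   — distribute & over |
≡ (~R & P) | (~P & R) | S   — simplify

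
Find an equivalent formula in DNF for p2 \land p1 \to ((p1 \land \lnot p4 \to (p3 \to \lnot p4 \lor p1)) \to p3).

p2 \land p1 \to ((p1 \land \lnot p4 \to (p3 \to \lnot p4 \lor p1)) \to p3)
≡ \lnot (p2 \land p1) \lor ((p1 \land \lnot p4 \to (p3 \to \lnot p4 \lor p1)) \to p3)   (eliminate \to)
≡ \lnot (p2 \land p1) \lor \lnot (p1 \land \lnot p4 \to (p3 \to \lnot p4 \lor p1)) \lor p3   (eliminate \to)
≡ \lnot (p2 \land p1) \lor \lnot (\lnot (p1 \land \lnot p4) \lor (p3 \to \lnot p4 \lor p1)) \lor p3   (eliminate \to)
≡ \lnot (p2 \land p1) \lor \lnot (\lnot (p1 \land \lnot p4) \lor \lnot p3 \lor \lnot p4 \lor p1) \lor p3   (eliminate \to)
≡ \lnot p2 \lor \lnot p1 \lor \lnot (\lnot (p1 \land \lnot p4) \lor \lnot p3 \lor \lnot p4 \lor p1) \lor p3   (De Morgan)
≡ \lnot p2 \lor \lnot p1 \lor \lnot \lnot (p1 \land \lnot p4) \land \lnot \lnot p3 \land \lnot \lnot p4 \land \lnot p1 \lor p3   (De Morgan)
≡ \lnot p2 \lor \lnot p1 \lor p1 \land \lnot p4 \land \lnot \lnot p3 \land \lnot \lnot p4 \land \lnot p1 \lor p3   (double negation)
≡ \lnot p2 \lor \lnot p1 \lor p1 \land \lnot p4 \land p3 \land \lnot \lnot p4 \land \lnot p1 \lor p3   (double negation)
≡ \lnot p2 \lor \lnot p1 \lor p1 \land \lnot p4 \land p3 \land p4 \land \lnot p1 \lor p3   (double negation)
≡ \lnot p2 \lor \lnot p1 \lor p3   (simplify)

\lnot p2 \lor \lnot p1 \lor p3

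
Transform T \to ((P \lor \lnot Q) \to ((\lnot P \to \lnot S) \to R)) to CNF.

(\lnot T \lor \lnot P \lor R) \land (\lnot T \lor Q \lor S \lor R)

T \to ((P \lor \lnot Q) \to ((\lnot P \to \lnot S) \to R))
≡ \lnot T \lor ((P \lor \lnot Q) \to ((\lnot P \to \lnot S) \to R))   [eliminate \to]
≡ \lnot T \lor \lnot (P \lor \lnot Q) \lor ((\lnot P \to \lnot S) \to R)   [eliminate \to]
≡ \lnot T \lor \lnot (P \lor \lnot Q) \lor \lnot (\lnot P \to \lnot S) \lor R   [eliminate \to]
≡ \lnot T \lor \lnot (P \lor \lnot Q) \lor \lnot (\lnot \lnot P \lor \lnot S) \lor R   [eliminate \to]
≡ \lnot T \lor (\lnot P \land \lnot \lnot Q) \lor \lnot (\lnot \lnot P \lor \lnot S) \lor R   [De Morgan]
≡ \lnot T \lor (\lnot P \land Q) \lor \lnot (\lnot \lnot P \lor \lnot S) \lor R   [double negation]
≡ \lnot T \lor (\lnot P \land Q) \lor (\lnot \lnot \lnot P \land \lnot \lnot S) \lor R   [De Morgan]
≡ \lnot T \lor (\lnot P \land Q) \lor (\lnot P \land \lnot \lnot S) \lor R   [double negation]
≡ \lnot T \lor (\lnot P \land Q) \lor (\lnot P \land S) \lor R   [double negation]
≡ (\lnot T \lor \lnot P \lor \lnot P \lor R) \land (\lnot T \lor \lnot P \lor S \lor R) \land (\lnot T \lor Q \lor \lnot P \lor R) \land (\lnot T \lor Q \lor S \lor R)   [distribute \lor over \land]
≡ (\lnot T \lor \lnot P \lor R) \land (\lnot T \lor Q \lor S \lor R)   [simplify]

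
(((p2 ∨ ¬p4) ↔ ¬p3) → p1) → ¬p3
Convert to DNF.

(¬p2 ∧ p4 ∧ p3 ∧ ¬p1) ∨ ¬p3

(((p2 ∨ ¬p4) ↔ ¬p3) → p1) → ¬p3
≡ ¬(((p2 ∨ ¬p4) ↔ ¬p3) → p1) ∨ ¬p3
≡ ¬(¬((p2 ∨ ¬p4) ↔ ¬p3) ∨ p1) ∨ ¬p3
≡ ¬(¬(((p2 ∨ ¬p4) → ¬p3) ∧ (¬p3 → (p2 ∨ ¬p4))) ∨ p1) ∨ ¬p3
≡ ¬(¬((¬(p2 ∨ ¬p4) ∨ ¬p3) ∧ (¬p3 → (p2 ∨ ¬p4))) ∨ p1) ∨ ¬p3
≡ ¬(¬((¬(p2 ∨ ¬p4) ∨ ¬p3) ∧ (¬¬p3 ∨ p2 ∨ ¬p4)) ∨ p1) ∨ ¬p3
≡ (¬¬((¬(p2 ∨ ¬p4) ∨ ¬p3) ∧ (¬¬p3 ∨ p2 ∨ ¬p4)) ∧ ¬p1) ∨ ¬p3
≡ ((¬(p2 ∨ ¬p4) ∨ ¬p3) ∧ (¬¬p3 ∨ p2 ∨ ¬p4) ∧ ¬p1) ∨ ¬p3
≡ (((¬p2 ∧ ¬¬p4) ∨ ¬p3) ∧ (¬¬p3 ∨ p2 ∨ ¬p4) ∧ ¬p1) ∨ ¬p3
≡ (((¬p2 ∧ p4) ∨ ¬p3) ∧ (¬¬p3 ∨ p2 ∨ ¬p4) ∧ ¬p1) ∨ ¬p3
≡ (((¬p2 ∧ p4) ∨ ¬p3) ∧ (p3 ∨ p2 ∨ ¬p4) ∧ ¬p1) ∨ ¬p3
≡ (¬p2 ∧ p4 ∧ p3 ∧ ¬p1) ∨ (¬p2 ∧ p4 ∧ p2 ∧ ¬p1) ∨ (¬p2 ∧ p4 ∧ ¬p4 ∧ ¬p1) ∨ (¬p3 ∧ p3 ∧ ¬p1) ∨ (¬p3 ∧ p2 ∧ ¬p1) ∨ (¬p3 ∧ ¬p4 ∧ ¬p1) ∨ ¬p3
≡ (¬p2 ∧ p4 ∧ p3 ∧ ¬p1) ∨ ¬p3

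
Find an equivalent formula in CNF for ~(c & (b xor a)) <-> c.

c & (~c | ~b | a) & (~c | ~a | b)

~(c & (b xor a)) <-> c
⇔ (~(c & (b xor a)) -> c) & (c -> ~(c & (b xor a)))   [eliminate <->]
⇔ (~~(c & (b xor a)) | c) & (c -> ~(c & (b xor a)))   [eliminate ->]
⇔ (~~(c & (b | a) & ~(b & a)) | c) & (c -> ~(c & (b xor a)))   [expand xor]
⇔ (~~(c & (b | a) & ~(b & a)) | c) & (~c | ~(c & (b xor a)))   [eliminate ->]
⇔ (~~(c & (b | a) & ~(b & a)) | c) & (~c | ~(c & (b | a) & ~(b & a)))   [expand xor]
⇔ ((c & (b | a) & ~(b & a)) | c) & (~c | ~(c & (b | a) & ~(b & a)))   [double negation]
⇔ ((c & (b | a) & (~b | ~a)) | c) & (~c | ~(c & (b | a) & ~(b & a)))   [De Morgan]
⇔ ((c & (b | a) & (~b | ~a)) | c) & (~c | ~c | ~(b | a) | ~~(b & a))   [De Morgan]
⇔ ((c & (b | a) & (~b | ~a)) | c) & (~c | ~c | (~b & ~a) | ~~(b & a))   [De Morgan]
⇔ ((c & (b | a) & (~b | ~a)) | c) & (~c | ~c | (~b & ~a) | (b & a))   [double negation]
⇔ (c | c) & (b | a | c) & (~b | ~a | c) & (~c | ~c | ~b | b) & (~c | ~c | ~b | a) & (~c | ~c | ~a | b) & (~c | ~c | ~a | a)   [distribute | over &]
⇔ c & (~c | ~b | a) & (~c | ~a | b)   [simplify]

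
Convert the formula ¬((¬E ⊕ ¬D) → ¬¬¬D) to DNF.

¬E ∧ D

¬((¬E ⊕ ¬D) → ¬¬¬D)
≡ ¬(¬(¬E ⊕ ¬D) ∨ ¬¬¬D)   [eliminate →]
≡ ¬(¬((¬E ∧ ¬¬D) ∨ (¬¬E ∧ ¬D)) ∨ ¬¬¬D)   [expand ⊕]
≡ ¬¬((¬E ∧ ¬¬D) ∨ (¬¬E ∧ ¬D)) ∧ ¬¬¬¬D   [De Morgan]
≡ ((¬E ∧ ¬¬D) ∨ (¬¬E ∧ ¬D)) ∧ ¬¬¬¬D   [double negation]
≡ ((¬E ∧ D) ∨ (¬¬E ∧ ¬D)) ∧ ¬¬¬¬D   [double negation]
≡ ((¬E ∧ D) ∨ (E ∧ ¬D)) ∧ ¬¬¬¬D   [double negation]
≡ ((¬E ∧ D) ∨ (E ∧ ¬D)) ∧ ¬¬D   [double negation]
≡ ((¬E ∧ D) ∨ (E ∧ ¬D)) ∧ D   [double negation]
≡ (¬E ∧ D ∧ D) ∨ (E ∧ ¬D ∧ D)   [distribute ∧ over ∨]
≡ ¬E ∧ D   [simplify]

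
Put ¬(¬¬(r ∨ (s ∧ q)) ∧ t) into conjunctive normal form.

¬(¬¬(r ∨ (s ∧ q)) ∧ t)
≡ ¬¬¬(r ∨ (s ∧ q)) ∨ ¬t   [De Morgan]
≡ ¬(r ∨ (s ∧ q)) ∨ ¬t   [double negation]
≡ (¬r ∧ ¬(s ∧ q)) ∨ ¬t   [De Morgan]
≡ (¬r ∧ (¬s ∨ ¬q)) ∨ ¬t   [De Morgan]
≡ (¬r ∨ ¬t) ∧ (¬s ∨ ¬q ∨ ¬t)   [distribute ∨ over ∧]

(¬r ∨ ¬t) ∧ (¬s ∨ ¬q ∨ ¬t)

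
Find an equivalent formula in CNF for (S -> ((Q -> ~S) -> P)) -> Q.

(S -> ((Q -> ~S) -> P)) -> Q
⇔ ~(S -> ((Q -> ~S) -> P)) | Q
⇔ ~(~S | ((Q -> ~S) -> P)) | Q
⇔ ~(~S | ~(Q -> ~S) | P) | Q
⇔ ~(~S | ~(~Q | ~S) | P) | Q
⇔ (~~S & ~~(~Q | ~S) & ~P) | Q
⇔ (S & ~~(~Q | ~S) & ~P) | Q
⇔ (S & (~Q | ~S) & ~P) | Q
⇔ (S | Q) & (~Q | ~S | Q) & (~P | Q)
⇔ (S | Q) & (~P | Q)

(S | Q) & (~P | Q)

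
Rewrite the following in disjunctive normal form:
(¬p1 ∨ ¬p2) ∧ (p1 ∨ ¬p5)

(¬p1 ∧ ¬p5) ∨ (¬p2 ∧ p1) ∨ (¬p2 ∧ ¬p5)

(¬p1 ∨ ¬p2) ∧ (p1 ∨ ¬p5)
= (¬p1 ∧ p1) ∨ (¬p1 ∧ ¬p5) ∨ (¬p2 ∧ p1) ∨ (¬p2 ∧ ¬p5)   [distribute ∧ over ∨]
= (¬p1 ∧ ¬p5) ∨ (¬p2 ∧ p1) ∨ (¬p2 ∧ ¬p5)   [simplify]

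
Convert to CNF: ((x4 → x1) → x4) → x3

¬x4 ∨ x3

((x4 → x1) → x4) → x3
⇔ ¬((x4 → x1) → x4) ∨ x3   [eliminate →]
⇔ ¬(¬(x4 → x1) ∨ x4) ∨ x3   [eliminate →]
⇔ ¬(¬(¬x4 ∨ x1) ∨ x4) ∨ x3   [eliminate →]
⇔ (¬¬(¬x4 ∨ x1) ∧ ¬x4) ∨ x3   [De Morgan]
⇔ ((¬x4 ∨ x1) ∧ ¬x4) ∨ x3   [double negation]
⇔ (¬x4 ∨ x1 ∨ x3) ∧ (¬x4 ∨ x3)   [distribute ∨ over ∧]
⇔ ¬x4 ∨ x3   [simplify]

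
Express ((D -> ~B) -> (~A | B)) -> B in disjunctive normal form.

(~B & A) | B

((D -> ~B) -> (~A | B)) -> B
≡ ~((D -> ~B) -> (~A | B)) | B   [eliminate ->]
≡ ~(~(D -> ~B) | ~A | B) | B   [eliminate ->]
≡ ~(~(~D | ~B) | ~A | B) | B   [eliminate ->]
≡ (~~(~D | ~B) & ~~A & ~B) | B   [De Morgan]
≡ ((~D | ~B) & ~~A & ~B) | B   [double negation]
≡ ((~D | ~B) & A & ~B) | B   [double negation]
≡ (~D & A & ~B) | (~B & A & ~B) | B   [distribute & over |]
≡ (~B & A) | B   [simplify]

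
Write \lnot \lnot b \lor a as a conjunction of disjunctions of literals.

\lnot \lnot b \lor a
⇔ b \lor a

b \lor a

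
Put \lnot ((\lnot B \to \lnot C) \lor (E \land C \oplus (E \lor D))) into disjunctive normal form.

\lnot ((\lnot B \to \lnot C) \lor (E \land C \oplus (E \lor D)))
= \lnot (\lnot \lnot B \lor \lnot C \lor (E \land C \oplus (E \lor D)))
= \lnot (\lnot \lnot B \lor \lnot C \lor E \land C \land \lnot (E \lor D) \lor \lnot (E \land C) \land (E \lor D))
= \lnot \lnot \lnot B \land \lnot \lnot C \land \lnot (E \land C \land \lnot (E \lor D)) \land \lnot (\lnot (E \land C) \land (E \lor D))
= \lnot B \land \lnot \lnot C \land \lnot (E \land C \land \lnot (E \lor D)) \land \lnot (\lnot (E \land C) \land (E \lor D))
= \lnot B \land C \land \lnot (E \land C \land \lnot (E \lor D)) \land \lnot (\lnot (E \land C) \land (E \lor D))
= \lnot B \land C \land (\lnot E \lor \lnot C \lor \lnot \lnot (E \lor D)) \land \lnot (\lnot (E \land C) \land (E \lor D))
= \lnot B \land C \land (\lnot E \lor \lnot C \lor E \lor D) \land \lnot (\lnot (E \land C) \land (E \lor D))
= \lnot B \land C \land (\lnot E \lor \lnot C \lor E \lor D) \land (\lnot \lnot (E \land C) \lor \lnot (E \lor D))
= \lnot B \land C \land (\lnot E \lor \lnot C \lor E \lor D) \land (E \land C \lor \lnot (E \lor D))
= \lnot B \land C \land (\lnot E \lor \lnot C \lor E \lor D) \land (E \land C \lor \lnot E \land \lnot D)
= \lnot B \land C \land \lnot E \land E \land C \lor \lnot B \land C \land \lnot E \land \lnot E \land \lnot D \lor \lnot B \land C \land \lnot C \land E \land C \lor \lnot B \land C \land \lnot C \land \lnot E \land \lnot D \lor \lnot B \land C \land E \land E \land C \lor \lnot B \land C \land E \land \lnot E \land \lnot D \lor \lnot B \land C \land D \land E \land C \lor \lnot B \land C \land D \land \lnot E \land \lnot D
= \lnot B \land C \land \lnot E \land \lnot D \lor \lnot B \land C \land E

\lnot B \land C \land \lnot E \land \lnot D \lor \lnot B \land C \land E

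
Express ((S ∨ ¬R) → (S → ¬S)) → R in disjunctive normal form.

((S ∨ ¬R) → (S → ¬S)) → R
≡ ¬((S ∨ ¬R) → (S → ¬S)) ∨ R   — eliminate →
≡ ¬(¬(S ∨ ¬R) ∨ (S → ¬S)) ∨ R   — eliminate →
≡ ¬(¬(S ∨ ¬R) ∨ ¬S ∨ ¬S) ∨ R   — eliminate →
≡ (¬¬(S ∨ ¬R) ∧ ¬¬S ∧ ¬¬S) ∨ R   — De Morgan
≡ ((S ∨ ¬R) ∧ ¬¬S ∧ ¬¬S) ∨ R   — double negation
≡ ((S ∨ ¬R) ∧ S ∧ ¬¬S) ∨ R   — double negation
≡ ((S ∨ ¬R) ∧ S ∧ S) ∨ R   — double negation
≡ (S ∧ S ∧ S) ∨ (¬R ∧ S ∧ S) ∨ R   — distribute ∧ over ∨
≡ S ∨ R   — simplify

S ∨ R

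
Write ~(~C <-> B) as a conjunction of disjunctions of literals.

~(~C <-> B)
⇔ ~((~C -> B) & (B -> ~C))   [eliminate <->]
⇔ ~((~~C | B) & (B -> ~C))   [eliminate ->]
⇔ ~((~~C | B) & (~B | ~C))   [eliminate ->]
⇔ ~(~~C | B) | ~(~B | ~C)   [De Morgan]
⇔ (~~~C & ~B) | ~(~B | ~C)   [De Morgan]
⇔ (~C & ~B) | ~(~B | ~C)   [double negation]
⇔ (~C & ~B) | (~~B & ~~C)   [De Morgan]
⇔ (~C & ~B) | (B & ~~C)   [double negation]
⇔ (~C & ~B) | (B & C)   [double negation]
⇔ (~C | B) & (~C | C) & (~B | B) & (~B | C)   [distribute | over &]
⇔ (~C | B) & (~B | C)   [simplify]

(~C | B) & (~B | C)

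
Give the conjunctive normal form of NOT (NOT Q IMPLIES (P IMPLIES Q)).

NOT (NOT Q IMPLIES (P IMPLIES Q))
≡ NOT (NOT NOT Q OR (P IMPLIES Q))   — eliminate IMPLIES
≡ NOT (NOT NOT Q OR NOT P OR Q)   — eliminate IMPLIES
≡ NOT NOT NOT Q AND NOT NOT P AND NOT Q   — De Morgan
≡ NOT Q AND NOT NOT P AND NOT Q   — double negation
≡ NOT Q AND P AND NOT Q   — double negation
≡ NOT Q AND P   — simplify

NOT Q AND P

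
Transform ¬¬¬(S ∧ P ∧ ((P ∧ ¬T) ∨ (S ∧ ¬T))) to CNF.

¬S ∨ ¬P ∨ T

¬¬¬(S ∧ P ∧ ((P ∧ ¬T) ∨ (S ∧ ¬T)))
≡ ¬(S ∧ P ∧ ((P ∧ ¬T) ∨ (S ∧ ¬T)))   — double negation
≡ ¬S ∨ ¬P ∨ ¬((P ∧ ¬T) ∨ (S ∧ ¬T))   — De Morgan
≡ ¬S ∨ ¬P ∨ (¬(P ∧ ¬T) ∧ ¬(S ∧ ¬T))   — De Morgan
≡ ¬S ∨ ¬P ∨ ((¬P ∨ ¬¬T) ∧ ¬(S ∧ ¬T))   — De Morgan
≡ ¬S ∨ ¬P ∨ ((¬P ∨ T) ∧ ¬(S ∧ ¬T))   — double negation
≡ ¬S ∨ ¬P ∨ ((¬P ∨ T) ∧ (¬S ∨ ¬¬T))   — De Morgan
≡ ¬S ∨ ¬P ∨ ((¬P ∨ T) ∧ (¬S ∨ T))   — double negation
≡ (¬S ∨ ¬P ∨ ¬P ∨ T) ∧ (¬S ∨ ¬P ∨ ¬S ∨ T)   — distribute ∨ over ∧
≡ ¬S ∨ ¬P ∨ T   — simplify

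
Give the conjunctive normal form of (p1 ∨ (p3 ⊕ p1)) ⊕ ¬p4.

(p1 ∨ p3 ∨ ¬p4) ∧ (¬p1 ∨ p4) ∧ (¬p3 ∨ p1 ∨ p4)

(p1 ∨ (p3 ⊕ p1)) ⊕ ¬p4
= (p1 ∨ (p3 ⊕ p1) ∨ ¬p4) ∧ ¬((p1 ∨ (p3 ⊕ p1)) ∧ ¬p4)   [expand ⊕]
= (p1 ∨ ((p3 ∨ p1) ∧ ¬(p3 ∧ p1)) ∨ ¬p4) ∧ ¬((p1 ∨ (p3 ⊕ p1)) ∧ ¬p4)   [expand ⊕]
= (p1 ∨ ((p3 ∨ p1) ∧ ¬(p3 ∧ p1)) ∨ ¬p4) ∧ ¬((p1 ∨ ((p3 ∨ p1) ∧ ¬(p3 ∧ p1))) ∧ ¬p4)   [expand ⊕]
= (p1 ∨ ((p3 ∨ p1) ∧ (¬p3 ∨ ¬p1)) ∨ ¬p4) ∧ ¬((p1 ∨ ((p3 ∨ p1) ∧ ¬(p3 ∧ p1))) ∧ ¬p4)   [De Morgan]
= (p1 ∨ ((p3 ∨ p1) ∧ (¬p3 ∨ ¬p1)) ∨ ¬p4) ∧ (¬(p1 ∨ ((p3 ∨ p1) ∧ ¬(p3 ∧ p1))) ∨ ¬¬p4)   [De Morgan]
= (p1 ∨ ((p3 ∨ p1) ∧ (¬p3 ∨ ¬p1)) ∨ ¬p4) ∧ ((¬p1 ∧ ¬((p3 ∨ p1) ∧ ¬(p3 ∧ p1))) ∨ ¬¬p4)   [De Morgan]
= (p1 ∨ ((p3 ∨ p1) ∧ (¬p3 ∨ ¬p1)) ∨ ¬p4) ∧ ((¬p1 ∧ (¬(p3 ∨ p1) ∨ ¬¬(p3 ∧ p1))) ∨ ¬¬p4)   [De Morgan]
= (p1 ∨ ((p3 ∨ p1) ∧ (¬p3 ∨ ¬p1)) ∨ ¬p4) ∧ ((¬p1 ∧ ((¬p3 ∧ ¬p1) ∨ ¬¬(p3 ∧ p1))) ∨ ¬¬p4)   [De Morgan]
= (p1 ∨ ((p3 ∨ p1) ∧ (¬p3 ∨ ¬p1)) ∨ ¬p4) ∧ ((¬p1 ∧ ((¬p3 ∧ ¬p1) ∨ (p3 ∧ p1))) ∨ ¬¬p4)   [double negation]
= (p1 ∨ ((p3 ∨ p1) ∧ (¬p3 ∨ ¬p1)) ∨ ¬p4) ∧ ((¬p1 ∧ ((¬p3 ∧ ¬p1) ∨ (p3 ∧ p1))) ∨ p4)   [double negation]
= (p1 ∨ p3 ∨ p1 ∨ ¬p4) ∧ (p1 ∨ ¬p3 ∨ ¬p1 ∨ ¬p4) ∧ (¬p1 ∨ p4) ∧ (¬p3 ∨ p3 ∨ p4) ∧ (¬p3 ∨ p1 ∨ p4) ∧ (¬p1 ∨ p3 ∨ p4) ∧ (¬p1 ∨ p1 ∨ p4)   [distribute ∨ over ∧]
= (p1 ∨ p3 ∨ ¬p4) ∧ (¬p1 ∨ p4) ∧ (¬p3 ∨ p1 ∨ p4)   [simplify]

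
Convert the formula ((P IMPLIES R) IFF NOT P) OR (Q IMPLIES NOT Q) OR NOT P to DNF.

(P AND NOT R) OR NOT P OR NOT Q

((P IMPLIES R) IFF NOT P) OR (Q IMPLIES NOT Q) OR NOT P
≡ (((P IMPLIES R) IMPLIES NOT P) AND (NOT P IMPLIES (P IMPLIES R))) OR (Q IMPLIES NOT Q) OR NOT P   [eliminate IFF]
≡ ((NOT (P IMPLIES R) OR NOT P) AND (NOT P IMPLIES (P IMPLIES R))) OR (Q IMPLIES NOT Q) OR NOT P   [eliminate IMPLIES]
≡ ((NOT (NOT P OR R) OR NOT P) AND (NOT P IMPLIES (P IMPLIES R))) OR (Q IMPLIES NOT Q) OR NOT P   [eliminate IMPLIES]
≡ ((NOT (NOT P OR R) OR NOT P) AND (NOT NOT P OR (P IMPLIES R))) OR (Q IMPLIES NOT Q) OR NOT P   [eliminate IMPLIES]
≡ ((NOT (NOT P OR R) OR NOT P) AND (NOT NOT P OR NOT P OR R)) OR (Q IMPLIES NOT Q) OR NOT P   [eliminate IMPLIES]
≡ ((NOT (NOT P OR R) OR NOT P) AND (NOT NOT P OR NOT P OR R)) OR NOT Q OR NOT Q OR NOT P   [eliminate IMPLIES]
≡ (((NOT NOT P AND NOT R) OR NOT P) AND (NOT NOT P OR NOT P OR R)) OR NOT Q OR NOT Q OR NOT P   [De Morgan]
≡ (((P AND NOT R) OR NOT P) AND (NOT NOT P OR NOT P OR R)) OR NOT Q OR NOT Q OR NOT P   [double negation]
≡ (((P AND NOT R) OR NOT P) AND (P OR NOT P OR R)) OR NOT Q OR NOT Q OR NOT P   [double negation]
≡ (P AND NOT R AND P) OR (P AND NOT R AND NOT P) OR (P AND NOT R AND R) OR (NOT P AND P) OR (NOT P AND NOT P) OR (NOT P AND R) OR NOT Q OR NOT Q OR NOT P   [distribute AND over OR]
≡ (P AND NOT R) OR NOT P OR NOT Q   [simplify]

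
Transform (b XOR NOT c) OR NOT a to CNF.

(b XOR NOT c) OR NOT a
≡ ((b OR NOT c) AND NOT (b AND NOT c)) OR NOT a
≡ ((b OR NOT c) AND (NOT b OR NOT NOT c)) OR NOT a
≡ ((b OR NOT c) AND (NOT b OR c)) OR NOT a
≡ (b OR NOT c OR NOT a) AND (NOT b OR c OR NOT a)

(b OR NOT c OR NOT a) AND (NOT b OR c OR NOT a)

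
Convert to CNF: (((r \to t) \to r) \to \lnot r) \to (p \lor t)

r \lor p \lor t

(((r \to t) \to r) \to \lnot r) \to (p \lor t)
⇔ \lnot (((r \to t) \to r) \to \lnot r) \lor p \lor t   (eliminate \to)
⇔ \lnot (\lnot ((r \to t) \to r) \lor \lnot r) \lor p \lor t   (eliminate \to)
⇔ \lnot (\lnot (\lnot (r \to t) \lor r) \lor \lnot r) \lor p \lor t   (eliminate \to)
⇔ \lnot (\lnot (\lnot (\lnot r \lor t) \lor r) \lor \lnot r) \lor p \lor t   (eliminate \to)
⇔ (\lnot \lnot (\lnot (\lnot r \lor t) \lor r) \land \lnot \lnot r) \lor p \lor t   (De Morgan)
⇔ ((\lnot (\lnot r \lor t) \lor r) \land \lnot \lnot r) \lor p \lor t   (double negation)
⇔ (((\lnot \lnot r \land \lnot t) \lor r) \land \lnot \lnot r) \lor p \lor t   (De Morgan)
⇔ (((r \land \lnot t) \lor r) \land \lnot \lnot r) \lor p \lor t   (double negation)
⇔ (((r \land \lnot t) \lor r) \land r) \lor p \lor t   (double negation)
⇔ (r \lor r \lor p \lor t) \land (\lnot t \lor r \lor p \lor t) \land (r \lor p \lor t)   (distribute \lor over \land)
⇔ r \lor p \lor t   (simplify)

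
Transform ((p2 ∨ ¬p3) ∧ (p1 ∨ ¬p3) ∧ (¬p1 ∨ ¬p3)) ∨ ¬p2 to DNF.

((p2 ∨ ¬p3) ∧ (p1 ∨ ¬p3) ∧ (¬p1 ∨ ¬p3)) ∨ ¬p2
≡ (p2 ∧ p1 ∧ ¬p1) ∨ (p2 ∧ p1 ∧ ¬p3) ∨ (p2 ∧ ¬p3 ∧ ¬p1) ∨ (p2 ∧ ¬p3 ∧ ¬p3) ∨ (¬p3 ∧ p1 ∧ ¬p1) ∨ (¬p3 ∧ p1 ∧ ¬p3) ∨ (¬p3 ∧ ¬p3 ∧ ¬p1) ∨ (¬p3 ∧ ¬p3 ∧ ¬p3) ∨ ¬p2   [distribute ∧ over ∨]
≡ ¬p3 ∨ ¬p2   [simplify]

¬p3 ∨ ¬p2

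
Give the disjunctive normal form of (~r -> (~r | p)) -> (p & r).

(~r -> (~r | p)) -> (p & r)
⇔ ~(~r -> (~r | p)) | (p & r)   — eliminate ->
⇔ ~(~~r | ~r | p) | (p & r)   — eliminate ->
⇔ (~~~r & ~~r & ~p) | (p & r)   — De Morgan
⇔ (~r & ~~r & ~p) | (p & r)   — double negation
⇔ (~r & r & ~p) | (p & r)   — double negation
⇔ p & r   — simplify

p & r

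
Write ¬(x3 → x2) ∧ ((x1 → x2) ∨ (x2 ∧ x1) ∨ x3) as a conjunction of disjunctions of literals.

x3 ∧ ¬x2

¬(x3 → x2) ∧ ((x1 → x2) ∨ (x2 ∧ x1) ∨ x3)
⇔ ¬(¬x3 ∨ x2) ∧ ((x1 → x2) ∨ (x2 ∧ x1) ∨ x3)   (eliminate →)
⇔ ¬(¬x3 ∨ x2) ∧ (¬x1 ∨ x2 ∨ (x2 ∧ x1) ∨ x3)   (eliminate →)
⇔ ¬¬x3 ∧ ¬x2 ∧ (¬x1 ∨ x2 ∨ (x2 ∧ x1) ∨ x3)   (De Morgan)
⇔ x3 ∧ ¬x2 ∧ (¬x1 ∨ x2 ∨ (x2 ∧ x1) ∨ x3)   (double negation)
⇔ x3 ∧ ¬x2 ∧ (¬x1 ∨ x2 ∨ x2 ∨ x3) ∧ (¬x1 ∨ x2 ∨ x1 ∨ x3)   (distribute ∨ over ∧)
⇔ x3 ∧ ¬x2   (simplify)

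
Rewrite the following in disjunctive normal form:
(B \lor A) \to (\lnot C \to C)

(B \lor A) \to (\lnot C \to C)
⇔ \lnot (B \lor A) \lor (\lnot C \to C)
⇔ \lnot (B \lor A) \lor \lnot \lnot C \lor C
⇔ (\lnot B \land \lnot A) \lor \lnot \lnot C \lor C
⇔ (\lnot B \land \lnot A) \lor C \lor C
⇔ (\lnot B \land \lnot A) \lor C

(\lnot B \land \lnot A) \lor C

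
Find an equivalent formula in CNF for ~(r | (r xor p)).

~(r | (r xor p))
≡ ~(r | ((r | p) & ~(r & p)))   — expand xor
≡ ~r & ~((r | p) & ~(r & p))   — De Morgan
≡ ~r & (~(r | p) | ~~(r & p))   — De Morgan
≡ ~r & ((~r & ~p) | ~~(r & p))   — De Morgan
≡ ~r & ((~r & ~p) | (r & p))   — double negation
≡ ~r & (~r | r) & (~r | p) & (~p | r) & (~p | p)   — distribute | over &
≡ ~r & (~p | r)   — simplify

~r & (~p | r)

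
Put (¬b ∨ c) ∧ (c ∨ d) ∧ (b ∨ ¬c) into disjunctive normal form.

(¬b ∧ d ∧ ¬c) ∨ (c ∧ b)

(¬b ∨ c) ∧ (c ∨ d) ∧ (b ∨ ¬c)
= (¬b ∧ c ∧ b) ∨ (¬b ∧ c ∧ ¬c) ∨ (¬b ∧ d ∧ b) ∨ (¬b ∧ d ∧ ¬c) ∨ (c ∧ c ∧ b) ∨ (c ∧ c ∧ ¬c) ∨ (c ∧ d ∧ b) ∨ (c ∧ d ∧ ¬c)   — distribute ∧ over ∨
= (¬b ∧ d ∧ ¬c) ∨ (c ∧ b)   — simplify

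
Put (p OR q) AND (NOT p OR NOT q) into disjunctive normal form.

(p AND NOT q) OR (q AND NOT p)

(p OR q) AND (NOT p OR NOT q)
≡ (p AND NOT p) OR (p AND NOT q) OR (q AND NOT p) OR (q AND NOT q)   [distribute AND over OR]
≡ (p AND NOT q) OR (q AND NOT p)   [simplify]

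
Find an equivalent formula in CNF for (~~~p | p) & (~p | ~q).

(~~~p | p) & (~p | ~q)
≡ (~p | p) & (~p | ~q)   [double negation]
≡ ~p | ~q   [simplify]

~p | ~q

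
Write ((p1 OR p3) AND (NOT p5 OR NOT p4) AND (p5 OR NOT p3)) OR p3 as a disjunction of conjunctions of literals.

((p1 OR p3) AND (NOT p5 OR NOT p4) AND (p5 OR NOT p3)) OR p3
= (p1 AND NOT p5 AND p5) OR (p1 AND NOT p5 AND NOT p3) OR (p1 AND NOT p4 AND p5) OR (p1 AND NOT p4 AND NOT p3) OR (p3 AND NOT p5 AND p5) OR (p3 AND NOT p5 AND NOT p3) OR (p3 AND NOT p4 AND p5) OR (p3 AND NOT p4 AND NOT p3) OR p3   [distribute AND over OR]
= (p1 AND NOT p5 AND NOT p3) OR (p1 AND NOT p4 AND p5) OR (p1 AND NOT p4 AND NOT p3) OR p3   [simplify]

(p1 AND NOT p5 AND NOT p3) OR (p1 AND NOT p4 AND p5) OR (p1 AND NOT p4 AND NOT p3) OR p3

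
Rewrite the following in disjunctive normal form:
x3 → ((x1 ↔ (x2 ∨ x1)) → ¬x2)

¬x3 ∨ (x2 ∧ ¬x1) ∨ ¬x2

x3 → ((x1 ↔ (x2 ∨ x1)) → ¬x2)
⇔ ¬x3 ∨ ((x1 ↔ (x2 ∨ x1)) → ¬x2)   (eliminate →)
⇔ ¬x3 ∨ ¬(x1 ↔ (x2 ∨ x1)) ∨ ¬x2   (eliminate →)
⇔ ¬x3 ∨ ¬((x1 → (x2 ∨ x1)) ∧ ((x2 ∨ x1) → x1)) ∨ ¬x2   (eliminate ↔)
⇔ ¬x3 ∨ ¬((¬x1 ∨ x2 ∨ x1) ∧ ((x2 ∨ x1) → x1)) ∨ ¬x2   (eliminate →)
⇔ ¬x3 ∨ ¬((¬x1 ∨ x2 ∨ x1) ∧ (¬(x2 ∨ x1) ∨ x1)) ∨ ¬x2   (eliminate →)
⇔ ¬x3 ∨ ¬(¬x1 ∨ x2 ∨ x1) ∨ ¬(¬(x2 ∨ x1) ∨ x1) ∨ ¬x2   (De Morgan)
⇔ ¬x3 ∨ (¬¬x1 ∧ ¬x2 ∧ ¬x1) ∨ ¬(¬(x2 ∨ x1) ∨ x1) ∨ ¬x2   (De Morgan)
⇔ ¬x3 ∨ (x1 ∧ ¬x2 ∧ ¬x1) ∨ ¬(¬(x2 ∨ x1) ∨ x1) ∨ ¬x2   (double negation)
⇔ ¬x3 ∨ (x1 ∧ ¬x2 ∧ ¬x1) ∨ (¬¬(x2 ∨ x1) ∧ ¬x1) ∨ ¬x2   (De Morgan)
⇔ ¬x3 ∨ (x1 ∧ ¬x2 ∧ ¬x1) ∨ ((x2 ∨ x1) ∧ ¬x1) ∨ ¬x2   (double negation)
⇔ ¬x3 ∨ (x1 ∧ ¬x2 ∧ ¬x1) ∨ (x2 ∧ ¬x1) ∨ (x1 ∧ ¬x1) ∨ ¬x2   (distribute ∧ over ∨)
⇔ ¬x3 ∨ (x2 ∧ ¬x1) ∨ ¬x2   (simplify)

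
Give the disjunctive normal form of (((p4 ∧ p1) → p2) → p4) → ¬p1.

¬p4 ∨ ¬p1

(((p4 ∧ p1) → p2) → p4) → ¬p1
≡ ¬(((p4 ∧ p1) → p2) → p4) ∨ ¬p1   — eliminate →
≡ ¬(¬((p4 ∧ p1) → p2) ∨ p4) ∨ ¬p1   — eliminate →
≡ ¬(¬(¬(p4 ∧ p1) ∨ p2) ∨ p4) ∨ ¬p1   — eliminate →
≡ (¬¬(¬(p4 ∧ p1) ∨ p2) ∧ ¬p4) ∨ ¬p1   — De Morgan
≡ ((¬(p4 ∧ p1) ∨ p2) ∧ ¬p4) ∨ ¬p1   — double negation
≡ ((¬p4 ∨ ¬p1 ∨ p2) ∧ ¬p4) ∨ ¬p1   — De Morgan
≡ (¬p4 ∧ ¬p4) ∨ (¬p1 ∧ ¬p4) ∨ (p2 ∧ ¬p4) ∨ ¬p1   — distribute ∧ over ∨
≡ ¬p4 ∨ ¬p1   — simplify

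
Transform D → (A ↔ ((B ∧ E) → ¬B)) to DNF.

¬D ∨ (¬A ∧ B ∧ E) ∨ (¬B ∧ A) ∨ (¬E ∧ A)

D → (A ↔ ((B ∧ E) → ¬B))
≡ ¬D ∨ (A ↔ ((B ∧ E) → ¬B))   (eliminate →)
≡ ¬D ∨ ((A → ((B ∧ E) → ¬B)) ∧ (((B ∧ E) → ¬B) → A))   (eliminate ↔)
≡ ¬D ∨ ((¬A ∨ ((B ∧ E) → ¬B)) ∧ (((B ∧ E) → ¬B) → A))   (eliminate →)
≡ ¬D ∨ ((¬A ∨ ¬(B ∧ E) ∨ ¬B) ∧ (((B ∧ E) → ¬B) → A))   (eliminate →)
≡ ¬D ∨ ((¬A ∨ ¬(B ∧ E) ∨ ¬B) ∧ (¬((B ∧ E) → ¬B) ∨ A))   (eliminate →)
≡ ¬D ∨ ((¬A ∨ ¬(B ∧ E) ∨ ¬B) ∧ (¬(¬(B ∧ E) ∨ ¬B) ∨ A))   (eliminate →)
≡ ¬D ∨ ((¬A ∨ ¬B ∨ ¬E ∨ ¬B) ∧ (¬(¬(B ∧ E) ∨ ¬B) ∨ A))   (De Morgan)
≡ ¬D ∨ ((¬A ∨ ¬B ∨ ¬E ∨ ¬B) ∧ ((¬¬(B ∧ E) ∧ ¬¬B) ∨ A))   (De Morgan)
≡ ¬D ∨ ((¬A ∨ ¬B ∨ ¬E ∨ ¬B) ∧ ((B ∧ E ∧ ¬¬B) ∨ A))   (double negation)
≡ ¬D ∨ ((¬A ∨ ¬B ∨ ¬E ∨ ¬B) ∧ ((B ∧ E ∧ B) ∨ A))   (double negation)
≡ ¬D ∨ (¬A ∧ B ∧ E ∧ B) ∨ (¬A ∧ A) ∨ (¬B ∧ B ∧ E ∧ B) ∨ (¬B ∧ A) ∨ (¬E ∧ B ∧ E ∧ B) ∨ (¬E ∧ A) ∨ (¬B ∧ B ∧ E ∧ B) ∨ (¬B ∧ A)   (distribute ∧ over ∨)
≡ ¬D ∨ (¬A ∧ B ∧ E) ∨ (¬B ∧ A) ∨ (¬E ∧ A)   (simplify)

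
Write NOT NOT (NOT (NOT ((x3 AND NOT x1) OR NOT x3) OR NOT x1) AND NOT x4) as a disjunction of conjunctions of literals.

NOT x3 AND x1 AND NOT x4

NOT NOT (NOT (NOT ((x3 AND NOT x1) OR NOT x3) OR NOT x1) AND NOT x4)
= NOT (NOT ((x3 AND NOT x1) OR NOT x3) OR NOT x1) AND NOT x4   — double negation
= NOT NOT ((x3 AND NOT x1) OR NOT x3) AND NOT NOT x1 AND NOT x4   — De Morgan
= ((x3 AND NOT x1) OR NOT x3) AND NOT NOT x1 AND NOT x4   — double negation
= ((x3 AND NOT x1) OR NOT x3) AND x1 AND NOT x4   — double negation
= (x3 AND NOT x1 AND x1 AND NOT x4) OR (NOT x3 AND x1 AND NOT x4)   — distribute AND over OR
= NOT x3 AND x1 AND NOT x4   — simplify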